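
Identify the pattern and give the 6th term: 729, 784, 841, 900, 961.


Pattern: perfect squares: n²
Terms: 729, 784, 841, 900, 961
Next term = 1024

Next term = 1024


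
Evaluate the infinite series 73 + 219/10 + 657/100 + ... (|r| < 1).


S∞ = a₁/(1-r) = 73/(1 - 3/10)
= 73/(7/10)
= 730/7

S∞ = 730/7


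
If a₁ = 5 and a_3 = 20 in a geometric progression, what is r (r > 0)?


r^(n-1) = aₙ/a₁
r^2 = 20/5 = 4
r = 4^(1/2)
= ±2; taking r > 0 gives r = 2

r = 2


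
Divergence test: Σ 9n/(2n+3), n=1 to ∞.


lim(n→∞) 9n/(2n+3) = 9/2 = 9/2  (divide numerator and denominator by n)
lim aₙ = 9/2 ≠ 0 → series DIVERGES

Diverges (lim aₙ = 9/2 ≠ 0)


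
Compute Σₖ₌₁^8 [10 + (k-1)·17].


aₙ = 10 + (8-1)×17 = 129
Sₙ = n(a₁+aₙ)/2 = 8×(10+129)/2
= 8×139/2 = 556

S_8 = 556


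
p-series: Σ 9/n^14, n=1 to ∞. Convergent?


p-series test: Σ c/n^p converges if p > 1, diverges if p ≤ 1 (constant c > 0 doesn't affect convergence).
p = 14
14 > 1 → CONVERGES

Converges (p = 14 > 1)


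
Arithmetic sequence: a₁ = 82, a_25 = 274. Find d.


d = (aₙ - a₁)/(n-1)
= (274 - 82)/(25-1)
= 192/24 = 8

d = 8


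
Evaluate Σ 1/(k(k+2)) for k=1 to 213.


1/(k(k+2)) = (1/2)·(1/k - 1/(k+2)) (partial fractions)
Telescoping: Σ = (1/2)·(1 + 1/2 - 1/214 - 1/215) = 34293/46010

Sum = 34293/46010


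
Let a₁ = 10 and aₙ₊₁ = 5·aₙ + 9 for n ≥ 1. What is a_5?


Computing step by step:
a_1 = 10
a_2 = 59
a_3 = 304
a_4 = 1529
a_5 = 7654


a_5 = 7654


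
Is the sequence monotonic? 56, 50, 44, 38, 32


Differences: -6, -6, -6, -6
All differences < 0 → strictly DECREASING

Monotonically decreasing


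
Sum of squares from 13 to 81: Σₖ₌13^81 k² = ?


Σₖ₌13^81 k² = Σₖ₌₁^81 k² − Σₖ₌₁^12 k²
= 81·82·163/6 − 12·13·25/6
= 180441 − 650 = 179791

Σk² = 179791


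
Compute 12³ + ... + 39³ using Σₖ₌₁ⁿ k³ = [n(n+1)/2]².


Σₖ₌12^39 k³ = [39·40/2]² − [11·12/2]²
= 608400 − 4356 = 604044

Σk³ = 604044


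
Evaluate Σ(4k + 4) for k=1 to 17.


Σ(4k+4) = 4·Σk + 4·n
= 4·153 + 4·17
= 612 + 68 = 680

Σ = 680


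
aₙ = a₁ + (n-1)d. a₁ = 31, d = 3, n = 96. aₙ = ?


aₙ = a₁ + (n-1)d
= 31 + (96-1)×3
= 31 + 285
= 316

a_96 = 316


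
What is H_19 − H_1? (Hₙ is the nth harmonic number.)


Σₖ₌2^19 1/k = 1/2 + 1/3 + 1/4 + ... + 1/19
= 197698279/77597520
≈ 2.5477

Sum = 197698279/77597520 ≈ 2.5477


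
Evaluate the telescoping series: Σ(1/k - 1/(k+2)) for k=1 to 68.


Telescoping with gap 2: two head and two tail terms survive.
= (1 + 1/2) - (1/69 + 1/70)
= 3/2 - 1/69 - 1/70 = 3553/2415

Sum = 3553/2415


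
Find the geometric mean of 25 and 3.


GM = √(25×3) = √75 = 8.6603

GM = 8.6603


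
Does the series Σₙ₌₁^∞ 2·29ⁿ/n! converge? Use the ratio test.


aₙ = 2·29^n/n!
a_{n+1}/aₙ = 29^(n+1)/(n+1)! × n!/29^n  (constant 2 cancels)
= 29/(n+1)
L = lim(n→∞) 29/(n+1) = 0
L < 1 → series CONVERGES

Converges (ratio test: L = 0 < 1)


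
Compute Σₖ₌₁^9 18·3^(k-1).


Sₙ = 18×(3^9 - 1)/(3 - 1)
= 18×(19683 - 1)/2
= 18×19682/2
= 177138

S_9 = 177138


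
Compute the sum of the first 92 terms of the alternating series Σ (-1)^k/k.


S = -1 + 1/2 - 1/3 + 1/4 - 1/5 + 1/6 - 1/7 + 1/8 ± ...
= -0.6877
(Full series converges to -ln(2) ≈ -0.6931)

S_92 = -0.6877


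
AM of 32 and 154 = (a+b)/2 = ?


AM = (32 + 154)/2 = 186/2 = 93

AM = 93


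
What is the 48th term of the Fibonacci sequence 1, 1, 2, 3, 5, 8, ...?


Fibonacci sequence: 1, 1, 2, 3, 5, 8, 13, 21, 34, 55, 89, ...
F(48) = 4807526976

F(48) = 4807526976


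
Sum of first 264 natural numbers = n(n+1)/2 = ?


n(n+1)/2 = 264×265/2 = 69960/2 = 34980

Σk = 34980


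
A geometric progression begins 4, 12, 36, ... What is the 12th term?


aₙ = a₁·r^(n-1)
= 4×3^11
= 4×177147
= 708588

a_12 = 708588


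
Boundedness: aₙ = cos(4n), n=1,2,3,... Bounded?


For all n, -1 ≤ cos(4n) ≤ 1, so -1 ≤ cos(4n) ≤ 1
Lower bound: -1, Upper bound: 1
The sequence IS bounded

Bounded (-1 ≤ aₙ ≤ 1)


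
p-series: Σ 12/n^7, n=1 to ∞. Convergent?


p-series test: Σ c/n^p converges if p > 1, diverges if p ≤ 1 (constant c > 0 doesn't affect convergence).
p = 7
7 > 1 → CONVERGES

Converges (p = 7 > 1)


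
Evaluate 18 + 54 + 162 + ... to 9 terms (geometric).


Sₙ = 18×(3^9 - 1)/(3 - 1)
= 18×(19683 - 1)/2
= 18×19682/2
= 177138

S_9 = 177138


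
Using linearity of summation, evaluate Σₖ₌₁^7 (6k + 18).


Σ(6k+18) = 6·Σk + 18·n
= 6·28 + 18·7
= 168 + 126 = 294

Σ = 294


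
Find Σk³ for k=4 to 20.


Σₖ₌4^20 k³ = [20·21/2]² − [3·4/2]²
= 44100 − 36 = 44064

Σk³ = 44064


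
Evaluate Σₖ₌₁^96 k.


n(n+1)/2 = 96×97/2 = 9312/2 = 4656

Σk = 4656


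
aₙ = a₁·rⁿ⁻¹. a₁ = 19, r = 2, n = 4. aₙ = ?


aₙ = a₁·r^(n-1)
= 19×2^3
= 19×8
= 152

a_4 = 152


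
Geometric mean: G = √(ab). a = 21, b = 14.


GM = √(21×14) = √294 = 17.1464

GM = 17.1464


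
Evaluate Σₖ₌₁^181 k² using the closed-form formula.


n = 181
n(n+1)(2n+1)/6 = 181×182×363/6
= 11957946/6 = 1992991

Σk² = 1992991


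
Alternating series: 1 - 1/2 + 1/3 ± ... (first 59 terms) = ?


S = 1 - 1/2 + 1/3 - 1/4 + 1/5 - 1/6 + 1/7 - 1/8 ± ...
= 0.7015
(Full series converges to +ln(2) ≈ +0.6931)

S_59 = 0.7015


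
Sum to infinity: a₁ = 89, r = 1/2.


S∞ = a₁/(1-r) = 89/(1 - 1/2)
= 89/(1/2)
= 178

S∞ = 178


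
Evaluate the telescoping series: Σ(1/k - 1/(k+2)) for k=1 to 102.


Telescoping with gap 2: two head and two tail terms survive.
= (1 + 1/2) - (1/103 + 1/104)
= 3/2 - 1/103 - 1/104 = 15861/10712

Sum = 15861/10712


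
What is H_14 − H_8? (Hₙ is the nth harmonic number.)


Σₖ₌9^14 1/k = 1/9 + 1/10 + 1/11 + 1/12 + 1/13 + 1/14
= 96163/180180
≈ 0.5337

Sum = 96163/180180 ≈ 0.5337


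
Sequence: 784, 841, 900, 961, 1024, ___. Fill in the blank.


Pattern: perfect squares: n²
Terms: 784, 841, 900, 961, 1024
Next term = 1089

Next term = 1089


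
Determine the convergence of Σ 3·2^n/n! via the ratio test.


aₙ = 3·2^n/n!
a_{n+1}/aₙ = 2^(n+1)/(n+1)! × n!/2^n  (constant 3 cancels)
= 2/(n+1)
L = lim(n→∞) 2/(n+1) = 0
L < 1 → series CONVERGES

Converges (ratio test: L = 0 < 1)


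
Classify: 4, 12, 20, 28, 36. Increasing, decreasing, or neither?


Differences: 8, 8, 8, 8
All differences > 0 → strictly INCREASING

Monotonically increasing


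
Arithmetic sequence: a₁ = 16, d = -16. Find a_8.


aₙ = a₁ + (n-1)d
= 16 + (8-1)×-16
= 16 - 112
= -96

a_8 = -96


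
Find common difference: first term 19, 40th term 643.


d = (aₙ - a₁)/(n-1)
= (643 - 19)/(40-1)
= 624/39 = 16

d = 16


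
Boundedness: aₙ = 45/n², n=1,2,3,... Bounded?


a₁ = 45, a₂ = 45/4, a₃ = 45/9, ...
0 < aₙ ≤ 45 for all n ≥ 1
The sequence IS bounded

Bounded (0 < aₙ ≤ 45)


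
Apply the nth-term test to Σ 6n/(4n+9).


lim(n→∞) 6n/(4n+9) = 6/4 = 3/2  (divide numerator and denominator by n)
lim aₙ = 3/2 ≠ 0 → series DIVERGES

Diverges (lim aₙ = 3/2 ≠ 0)


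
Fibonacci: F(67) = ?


Fibonacci sequence: 1, 1, 2, 3, 5, 8, 13, 21, 34, 55, 89, ...
F(67) = 44945570212853

F(67) = 44945570212853


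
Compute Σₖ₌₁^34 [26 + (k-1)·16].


aₙ = 26 + (34-1)×16 = 554
Sₙ = n(a₁+aₙ)/2 = 34×(26+554)/2
= 34×580/2 = 9860

S_34 = 9860


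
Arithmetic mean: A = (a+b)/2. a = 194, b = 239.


AM = (194 + 239)/2 = 433/2 = 216.5

AM = 216.5


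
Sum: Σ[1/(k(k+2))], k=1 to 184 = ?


1/(k(k+2)) = (1/2)·(1/k - 1/(k+2)) (partial fractions)
Telescoping: Σ = (1/2)·(1 + 1/2 - 1/185 - 1/186) = 12811/17205

Sum = 12811/17205


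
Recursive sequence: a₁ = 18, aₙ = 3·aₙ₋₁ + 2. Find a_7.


Computing step by step:
a_1 = 18
a_2 = 56
a_3 = 170
a_4 = 512
a_5 = 1538
a_6 = 4616
a_7 = 13850


a_7 = 13850


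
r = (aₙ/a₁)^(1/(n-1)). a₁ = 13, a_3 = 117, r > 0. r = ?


r^(n-1) = aₙ/a₁
r^2 = 117/13 = 9
r = 9^(1/2)
= ±3; taking r > 0 gives r = 3

r = 3


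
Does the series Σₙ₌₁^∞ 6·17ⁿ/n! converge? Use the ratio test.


aₙ = 6·17^n/n!
a_{n+1}/aₙ = 17^(n+1)/(n+1)! × n!/17^n  (constant 6 cancels)
= 17/(n+1)
L = lim(n→∞) 17/(n+1) = 0
L < 1 → series CONVERGES

Converges (ratio test: L = 0 < 1)


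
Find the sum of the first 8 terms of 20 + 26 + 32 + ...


aₙ = 20 + (8-1)×6 = 62
Sₙ = n(a₁+aₙ)/2 = 8×(20+62)/2
= 8×82/2 = 328

S_8 = 328


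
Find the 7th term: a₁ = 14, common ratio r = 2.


aₙ = a₁·r^(n-1)
= 14×2^6
= 14×64
= 896

a_7 = 896


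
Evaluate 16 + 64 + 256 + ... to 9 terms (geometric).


Sₙ = 16×(4^9 - 1)/(4 - 1)
= 16×(262144 - 1)/3
= 16×262143/3
= 1398096

S_9 = 1398096


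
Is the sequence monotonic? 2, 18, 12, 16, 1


Differences: 16, -6, 4, -15
Difference at position 1 is +16 (> 0) but position 2 is -6 (< 0) — sequence both rises and falls
→ NOT monotonic

Not monotonic


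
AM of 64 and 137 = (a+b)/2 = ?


AM = (64 + 137)/2 = 201/2 = 100.5

AM = 100.5


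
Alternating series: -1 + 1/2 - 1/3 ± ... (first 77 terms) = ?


S = -1 + 1/2 - 1/3 + 1/4 - 1/5 + 1/6 - 1/7 + 1/8 ± ...
= -0.6996
(Full series converges to -ln(2) ≈ -0.6931)

S_77 = -0.6996


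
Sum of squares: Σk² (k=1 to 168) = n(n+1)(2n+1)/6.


n = 168
n(n+1)(2n+1)/6 = 168×169×337/6
= 9568104/6 = 1594684

Σk² = 1594684


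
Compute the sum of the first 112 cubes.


n(n+1)/2 = 112×113/2 = 6328
Σk³ = 6328² = 40043584

Σk³ = 40043584


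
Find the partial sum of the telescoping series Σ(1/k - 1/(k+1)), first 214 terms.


Telescoping: adjacent terms cancel.
= 1/1 - 1/215
= 1 - 1/215 = 214/215

Sum = 214/215


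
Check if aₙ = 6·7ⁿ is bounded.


aₙ = 6·7ⁿ → as n→∞, aₙ→∞ (since base 7 > 1)
No finite upper bound exists
The sequence is UNBOUNDED

Unbounded (aₙ → ∞ as n → ∞)


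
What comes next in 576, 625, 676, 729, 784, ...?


Pattern: perfect squares: n²
Terms: 576, 625, 676, 729, 784
Next term = 841

Next term = 841


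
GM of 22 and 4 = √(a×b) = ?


GM = √(22×4) = √88 = 9.3808

GM = 9.3808


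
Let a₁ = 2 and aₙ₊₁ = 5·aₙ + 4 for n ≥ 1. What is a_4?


Computing step by step:
a_1 = 2
a_2 = 14
a_3 = 74
a_4 = 374


a_4 = 374


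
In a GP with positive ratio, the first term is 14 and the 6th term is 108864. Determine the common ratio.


r^(n-1) = aₙ/a₁
r^5 = 108864/14 = 7776
r = 7776^(1/5)
= 6

r = 6


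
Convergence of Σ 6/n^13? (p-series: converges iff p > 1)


p-series test: Σ c/n^p converges if p > 1, diverges if p ≤ 1 (constant c > 0 doesn't affect convergence).
p = 13
13 > 1 → CONVERGES

Converges (p = 13 > 1)


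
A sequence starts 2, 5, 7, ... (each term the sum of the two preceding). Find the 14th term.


Computing iteratively: 2, 5, 7, 12, 19, 31, 50, 81, 131, 212, 343, 555, ...
a_14 = 1453

a_14 = 1453


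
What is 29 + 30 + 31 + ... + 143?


Σₖ₌29^143 k = Σₖ₌₁^143 k − Σₖ₌₁^28 k
= 143·144/2 − 28·29/2
= 10296 − 406 = 9890

Σk = 9890


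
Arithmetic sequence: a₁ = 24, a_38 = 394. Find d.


d = (aₙ - a₁)/(n-1)
= (394 - 24)/(38-1)
= 370/37 = 10

d = 10


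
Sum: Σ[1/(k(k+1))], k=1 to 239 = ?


1/(k(k+1)) = 1/k - 1/(k+1) (partial fractions)
Telescoping: Σ = 1 - 1/240 = 239/240

Sum = 239/240


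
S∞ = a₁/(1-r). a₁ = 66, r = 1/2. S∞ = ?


S∞ = a₁/(1-r) = 66/(1 - 1/2)
= 66/(1/2)
= 132

S∞ = 132


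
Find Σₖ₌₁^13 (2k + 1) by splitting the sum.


Σ(2k+1) = 2·Σk + 1·n
= 2·91 + 1·13
= 182 + 13 = 195

Σ = 195


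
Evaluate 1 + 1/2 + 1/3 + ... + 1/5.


H_5 = 1/1 + 1/2 + 1/3 + 1/4 + 1/5
= 137/60
≈ 2.2833

H_5 = 137/60 ≈ 2.2833


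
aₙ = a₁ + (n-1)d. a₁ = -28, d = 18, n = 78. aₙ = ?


aₙ = a₁ + (n-1)d
= -28 + (78-1)×18
= -28 + 1386
= 1358

a_78 = 1358


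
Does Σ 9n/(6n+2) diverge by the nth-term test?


lim(n→∞) 9n/(6n+2) = 9/6 = 3/2  (divide numerator and denominator by n)
lim aₙ = 3/2 ≠ 0 → series DIVERGES

Diverges (lim aₙ = 3/2 ≠ 0)


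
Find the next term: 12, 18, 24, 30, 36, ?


Pattern: arithmetic (d=6)
Terms: 12, 18, 24, 30, 36
Next term = 42

Next term = 42


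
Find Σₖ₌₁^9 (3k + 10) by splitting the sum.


Σ(3k+10) = 3·Σk + 10·n
= 3·45 + 10·9
= 135 + 90 = 225

Σ = 225


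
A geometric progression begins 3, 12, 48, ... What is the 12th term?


aₙ = a₁·r^(n-1)
= 3×4^11
= 3×4194304
= 12582912

a_12 = 12582912


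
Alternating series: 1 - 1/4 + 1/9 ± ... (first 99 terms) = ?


S = 1 - 1/4 + 1/9 - 1/16 + 1/25 - 1/36 + 1/49 - 1/64 ± ...
= 0.8225
(Full series converges to +π²/12 ≈ +0.8225)

S_99 = 0.8225


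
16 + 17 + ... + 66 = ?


Σₖ₌16^66 k = Σₖ₌₁^66 k − Σₖ₌₁^15 k
= 66·67/2 − 15·16/2
= 2211 − 120 = 2091

Σk = 2091


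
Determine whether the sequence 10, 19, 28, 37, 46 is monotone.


Differences: 9, 9, 9, 9
All differences > 0 → strictly INCREASING

Monotonically increasing


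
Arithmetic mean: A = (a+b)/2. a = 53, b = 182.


AM = (53 + 182)/2 = 235/2 = 117.5

AM = 117.5


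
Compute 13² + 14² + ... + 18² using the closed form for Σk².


Σₖ₌13^18 k² = Σₖ₌₁^18 k² − Σₖ₌₁^12 k²
= 18·19·37/6 − 12·13·25/6
= 2109 − 650 = 1459

Σk² = 1459


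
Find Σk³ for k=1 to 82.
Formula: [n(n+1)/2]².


n(n+1)/2 = 82×83/2 = 3403
Σk³ = 3403² = 11580409

Σk³ = 11580409


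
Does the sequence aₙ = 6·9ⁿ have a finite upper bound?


aₙ = 6·9ⁿ → as n→∞, aₙ→∞ (since base 9 > 1)
No finite upper bound exists
The sequence is UNBOUNDED

Unbounded (aₙ → ∞ as n → ∞)


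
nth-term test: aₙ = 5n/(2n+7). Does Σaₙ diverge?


lim(n→∞) 5n/(2n+7) = 5/2 = 5/2  (divide numerator and denominator by n)
lim aₙ = 5/2 ≠ 0 → series DIVERGES

Diverges (lim aₙ = 5/2 ≠ 0)


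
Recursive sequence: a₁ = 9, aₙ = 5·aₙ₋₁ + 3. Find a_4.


Computing step by step:
a_1 = 9
a_2 = 48
a_3 = 243
a_4 = 1218


a_4 = 1218


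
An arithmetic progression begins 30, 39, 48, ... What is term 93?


aₙ = a₁ + (n-1)d
= 30 + (93-1)×9
= 30 + 828
= 858

a_93 = 858


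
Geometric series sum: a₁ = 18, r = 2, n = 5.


Sₙ = 18×(2^5 - 1)/(2 - 1)
= 18×(32 - 1)/1
= 18×31/1
= 558

S_5 = 558


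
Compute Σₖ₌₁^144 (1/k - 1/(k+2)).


Telescoping with gap 2: two head and two tail terms survive.
= (1 + 1/2) - (1/145 + 1/146)
= 3/2 - 1/145 - 1/146 = 15732/10585

Sum = 15732/10585


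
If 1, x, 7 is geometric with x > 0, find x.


GM = √(1×7) = √7 = 2.6458

GM = 2.6458


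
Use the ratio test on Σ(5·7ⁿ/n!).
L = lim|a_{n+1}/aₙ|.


aₙ = 5·7^n/n!
a_{n+1}/aₙ = 7^(n+1)/(n+1)! × n!/7^n  (constant 5 cancels)
= 7/(n+1)
L = lim(n→∞) 7/(n+1) = 0
L < 1 → series CONVERGES

Converges (ratio test: L = 0 < 1)


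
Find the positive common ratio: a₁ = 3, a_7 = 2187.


r^(n-1) = aₙ/a₁
r^6 = 2187/3 = 729
r = 729^(1/6)
= ±3; taking r > 0 gives r = 3

r = 3


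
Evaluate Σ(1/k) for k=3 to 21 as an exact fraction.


Σₖ₌3^21 1/k = 1/3 + 1/4 + 1/5 + ... + 1/21
= 11098301/5173168
≈ 2.1454

Sum = 11098301/5173168 ≈ 2.1454


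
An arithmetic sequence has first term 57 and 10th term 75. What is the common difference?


d = (aₙ - a₁)/(n-1)
= (75 - 57)/(10-1)
= 18/9 = 2

d = 2


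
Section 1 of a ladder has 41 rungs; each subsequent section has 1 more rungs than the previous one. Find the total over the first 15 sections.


aₙ = 41 + (15-1)×1 = 55
Sₙ = n(a₁+aₙ)/2 = 15×(41+55)/2
= 15×96/2 = 720

S_15 = 720


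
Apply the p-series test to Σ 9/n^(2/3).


p-series test: Σ c/n^p converges if p > 1, diverges if p ≤ 1 (constant c > 0 doesn't affect convergence).
p = 2/3
2/3 ≤ 1 → DIVERGES

Diverges (p = 2/3 ≤ 1)


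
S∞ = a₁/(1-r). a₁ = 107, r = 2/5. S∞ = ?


S∞ = a₁/(1-r) = 107/(1 - 2/5)
= 107/(3/5)
= 535/3

S∞ = 535/3


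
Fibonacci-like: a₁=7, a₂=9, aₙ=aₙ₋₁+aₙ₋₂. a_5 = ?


Computing iteratively: 7, 9, 16, 25, 41
a_5 = 41

a_5 = 41


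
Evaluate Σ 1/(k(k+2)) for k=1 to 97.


1/(k(k+2)) = (1/2)·(1/k - 1/(k+2)) (partial fractions)
Telescoping: Σ = (1/2)·(1 + 1/2 - 1/98 - 1/99) = 3589/4851

Sum = 3589/4851


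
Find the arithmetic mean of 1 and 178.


AM = (1 + 178)/2 = 179/2 = 89.5

AM = 89.5


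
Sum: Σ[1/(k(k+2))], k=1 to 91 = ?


1/(k(k+2)) = (1/2)·(1/k - 1/(k+2)) (partial fractions)
Telescoping: Σ = (1/2)·(1 + 1/2 - 1/92 - 1/93) = 12649/17112

Sum = 12649/17112


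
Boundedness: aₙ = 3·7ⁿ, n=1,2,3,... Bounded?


aₙ = 3·7ⁿ → as n→∞, aₙ→∞ (since base 7 > 1)
No finite upper bound exists
The sequence is UNBOUNDED

Unbounded (aₙ → ∞ as n → ∞)


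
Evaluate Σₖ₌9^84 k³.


Σₖ₌9^84 k³ = [84·85/2]² − [8·9/2]²
= 12744900 − 1296 = 12743604

Σk³ = 12743604


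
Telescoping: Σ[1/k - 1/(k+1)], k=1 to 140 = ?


Telescoping: adjacent terms cancel.
= 1/1 - 1/141
= 1 - 1/141 = 140/141

Sum = 140/141


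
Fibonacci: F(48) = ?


Fibonacci sequence: 1, 1, 2, 3, 5, 8, 13, 21, 34, 55, 89, ...
F(48) = 4807526976

F(48) = 4807526976


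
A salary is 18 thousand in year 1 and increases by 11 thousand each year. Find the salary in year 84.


aₙ = a₁ + (n-1)d
= 18 + (84-1)×11
= 18 + 913
= 931

a_84 = 931


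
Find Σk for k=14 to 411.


Σₖ₌14^411 k = Σₖ₌₁^411 k − Σₖ₌₁^13 k
= 411·412/2 − 13·14/2
= 84666 − 91 = 84575

Σk = 84575


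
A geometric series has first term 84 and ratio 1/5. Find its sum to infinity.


S∞ = a₁/(1-r) = 84/(1 - 1/5)
= 84/(4/5)
= 105

S∞ = 105


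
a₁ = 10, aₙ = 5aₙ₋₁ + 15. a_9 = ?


Computing step by step:
a_1 = 10
a_2 = 65
a_3 = 340
a_4 = 1715
a_5 = 8590
a_6 = 42965
a_7 = 214840
a_8 = 1074215
a_9 = 5371090


a_9 = 5371090


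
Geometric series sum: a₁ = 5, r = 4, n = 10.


Sₙ = 5×(4^10 - 1)/(4 - 1)
= 5×(1048576 - 1)/3
= 5×1048575/3
= 1747625

S_10 = 1747625


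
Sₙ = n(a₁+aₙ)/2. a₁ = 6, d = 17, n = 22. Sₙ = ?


aₙ = 6 + (22-1)×17 = 363
Sₙ = n(a₁+aₙ)/2 = 22×(6+363)/2
= 22×369/2 = 4059

S_22 = 4059


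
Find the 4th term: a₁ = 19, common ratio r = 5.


aₙ = a₁·r^(n-1)
= 19×5^3
= 19×125
= 2375

a_4 = 2375


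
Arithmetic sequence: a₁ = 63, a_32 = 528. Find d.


d = (aₙ - a₁)/(n-1)
= (528 - 63)/(32-1)
= 465/31 = 15

d = 15


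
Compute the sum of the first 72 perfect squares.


n = 72
n(n+1)(2n+1)/6 = 72×73×145/6
= 762120/6 = 127020

Σk² = 127020


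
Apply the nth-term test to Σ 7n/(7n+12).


lim(n→∞) 7n/(7n+12) = 7/7 = 1  (divide numerator and denominator by n)
lim aₙ = 1 ≠ 0 → series DIVERGES

Diverges (lim aₙ = 1 ≠ 0)


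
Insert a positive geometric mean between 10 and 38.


GM = √(10×38) = √380 = 19.4936

GM = 19.4936


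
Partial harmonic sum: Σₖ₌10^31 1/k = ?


Σₖ₌10^31 1/k = 1/10 + 1/11 + 1/12 + ... + 1/31
= 86517723849247/72201776446800
≈ 1.1983

Sum = 86517723849247/72201776446800 ≈ 1.1983


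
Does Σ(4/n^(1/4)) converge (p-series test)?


p-series test: Σ c/n^p converges if p > 1, diverges if p ≤ 1 (constant c > 0 doesn't affect convergence).
p = 1/4
1/4 ≤ 1 → DIVERGES

Diverges (p = 1/4 ≤ 1)


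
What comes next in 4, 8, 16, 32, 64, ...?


Pattern: powers of 2: 2ⁿ
Terms: 4, 8, 16, 32, 64
Next term = 128

Next term = 128


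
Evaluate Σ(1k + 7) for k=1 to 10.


Σ(1k+7) = 1·Σk + 7·n
= 1·55 + 7·10
= 55 + 70 = 125

Σ = 125


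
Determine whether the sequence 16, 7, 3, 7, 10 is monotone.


Differences: -9, -4, 4, 3
Difference at position 3 is +4 (> 0) but position 1 is -9 (< 0) — sequence both rises and falls
→ NOT monotonic

Not monotonic


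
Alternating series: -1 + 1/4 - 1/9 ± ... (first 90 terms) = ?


S = -1 + 1/4 - 1/9 + 1/16 - 1/25 + 1/36 - 1/49 + 1/64 ± ...
= -0.8224
(Full series converges to -π²/12 ≈ -0.8225)

S_90 = -0.8224


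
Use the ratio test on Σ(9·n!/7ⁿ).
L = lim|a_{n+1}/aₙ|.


aₙ = 9·n!/7^n
a_{n+1}/aₙ = (n+1)!/7^(n+1) × 7^n/n!  (constant 9 cancels)
= (n+1)/7
L = lim(n→∞) (n+1)/7 = ∞
L > 1 → series DIVERGES

Diverges (ratio test: L = ∞ > 1)


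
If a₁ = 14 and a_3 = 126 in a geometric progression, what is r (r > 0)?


r^(n-1) = aₙ/a₁
r^2 = 126/14 = 9
r = 9^(1/2)
= ±3; taking r > 0 gives r = 3

r = 3


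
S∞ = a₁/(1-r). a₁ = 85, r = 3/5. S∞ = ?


S∞ = a₁/(1-r) = 85/(1 - 3/5)
= 85/(2/5)
= 425/2

S∞ = 425/2


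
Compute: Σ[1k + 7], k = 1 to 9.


Σ(1k+7) = 1·Σk + 7·n
= 1·45 + 7·9
= 45 + 63 = 108

Σ = 108


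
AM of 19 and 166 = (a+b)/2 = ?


AM = (19 + 166)/2 = 185/2 = 92.5

AM = 92.5


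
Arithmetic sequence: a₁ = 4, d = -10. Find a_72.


aₙ = a₁ + (n-1)d
= 4 + (72-1)×-10
= 4 - 710
= -706

a_72 = -706


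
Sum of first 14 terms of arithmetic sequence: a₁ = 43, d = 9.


aₙ = 43 + (14-1)×9 = 160
Sₙ = n(a₁+aₙ)/2 = 14×(43+160)/2
= 14×203/2 = 1421

S_14 = 1421


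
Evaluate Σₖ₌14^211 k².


Σₖ₌14^211 k² = Σₖ₌₁^211 k² − Σₖ₌₁^13 k²
= 211·212·423/6 − 13·14·27/6
= 3153606 − 819 = 3152787

Σk² = 3152787


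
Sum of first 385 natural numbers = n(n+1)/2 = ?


n(n+1)/2 = 385×386/2 = 148610/2 = 74305

Σk = 74305


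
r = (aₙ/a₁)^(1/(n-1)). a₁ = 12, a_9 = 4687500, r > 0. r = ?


r^(n-1) = aₙ/a₁
r^8 = 4687500/12 = 390625
r = 390625^(1/8)
= ±5; taking r > 0 gives r = 5

r = 5


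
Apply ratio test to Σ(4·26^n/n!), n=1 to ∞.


aₙ = 4·26^n/n!
a_{n+1}/aₙ = 26^(n+1)/(n+1)! × n!/26^n  (constant 4 cancels)
= 26/(n+1)
L = lim(n→∞) 26/(n+1) = 0
L < 1 → series CONVERGES

Converges (ratio test: L = 0 < 1)


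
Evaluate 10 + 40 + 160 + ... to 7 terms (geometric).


Sₙ = 10×(4^7 - 1)/(4 - 1)
= 10×(16384 - 1)/3
= 10×16383/3
= 54610

S_7 = 54610


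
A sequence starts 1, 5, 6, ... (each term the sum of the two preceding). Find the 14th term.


Computing iteratively: 1, 5, 6, 11, 17, 28, 45, 73, 118, 191, 309, 500, ...
a_14 = 1309

a_14 = 1309


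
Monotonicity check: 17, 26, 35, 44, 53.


Differences: 9, 9, 9, 9
All differences > 0 → strictly INCREASING

Monotonically increasing


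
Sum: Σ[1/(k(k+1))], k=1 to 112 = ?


1/(k(k+1)) = 1/k - 1/(k+1) (partial fractions)
Telescoping: Σ = 1 - 1/113 = 112/113

Sum = 112/113


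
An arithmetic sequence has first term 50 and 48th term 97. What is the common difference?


d = (aₙ - a₁)/(n-1)
= (97 - 50)/(48-1)
= 47/47 = 1

d = 1


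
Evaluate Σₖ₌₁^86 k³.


n(n+1)/2 = 86×87/2 = 3741
Σk³ = 3741² = 13995081

Σk³ = 13995081


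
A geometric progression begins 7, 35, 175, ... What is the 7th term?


aₙ = a₁·r^(n-1)
= 7×5^6
= 7×15625
= 109375

a_7 = 109375


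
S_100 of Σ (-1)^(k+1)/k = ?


S = 1 - 1/2 + 1/3 - 1/4 + 1/5 - 1/6 + 1/7 - 1/8 ± ...
= 0.6882
(Full series converges to +ln(2) ≈ +0.6931)

S_100 = 0.6882


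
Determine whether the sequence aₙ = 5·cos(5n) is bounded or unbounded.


For all n, -1 ≤ cos(5n) ≤ 1, so -5 ≤ 5·cos(5n) ≤ 5
Lower bound: -5, Upper bound: 5
The sequence IS bounded

Bounded (-5 ≤ aₙ ≤ 5)


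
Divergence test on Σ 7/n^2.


lim(n→∞) 7/n^2 = 0
lim aₙ = 0 → nth-term test is INCONCLUSIVE
(Need other tests; this is actually a convergent p-series with p=2 > 1)

Inconclusive (lim aₙ = 0; need another test)


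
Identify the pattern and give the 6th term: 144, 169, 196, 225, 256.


Pattern: perfect squares: n²
Terms: 144, 169, 196, 225, 256
Next term = 289

Next term = 289


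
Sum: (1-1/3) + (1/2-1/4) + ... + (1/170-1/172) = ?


Telescoping with gap 2: two head and two tail terms survive.
= (1 + 1/2) - (1/171 + 1/172)
= 3/2 - 1/171 - 1/172 = 43775/29412

Sum = 43775/29412


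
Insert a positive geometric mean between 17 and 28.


GM = √(17×28) = √476 = 21.8174

GM = 21.8174


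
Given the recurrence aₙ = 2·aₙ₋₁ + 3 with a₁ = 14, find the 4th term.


Computing step by step:
a_1 = 14
a_2 = 31
a_3 = 65
a_4 = 133


a_4 = 133


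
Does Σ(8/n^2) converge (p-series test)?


p-series test: Σ c/n^p converges if p > 1, diverges if p ≤ 1 (constant c > 0 doesn't affect convergence).
p = 2
2 > 1 → CONVERGES

Converges (p = 2 > 1)


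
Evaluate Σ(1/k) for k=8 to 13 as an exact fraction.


Σₖ₌8^13 1/k = 1/8 + 1/9 + 1/10 + 1/11 + 1/12 + 1/13
= 30233/51480
≈ 0.5873

Sum = 30233/51480 ≈ 0.5873


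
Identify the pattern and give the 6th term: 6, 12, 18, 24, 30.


Pattern: arithmetic (d=6)
Terms: 6, 12, 18, 24, 30
Next term = 36

Next term = 36


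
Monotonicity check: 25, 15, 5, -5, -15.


Differences: -10, -10, -10, -10
All differences < 0 → strictly DECREASING

Monotonically decreasing


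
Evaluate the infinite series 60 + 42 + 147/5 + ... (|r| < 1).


S∞ = a₁/(1-r) = 60/(1 - 7/10)
= 60/(3/10)
= 200

S∞ = 200


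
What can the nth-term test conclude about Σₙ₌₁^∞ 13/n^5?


lim(n→∞) 13/n^5 = 0
lim aₙ = 0 → nth-term test is INCONCLUSIVE
(Need other tests; this is actually a convergent p-series with p=5 > 1)

Inconclusive (lim aₙ = 0; need another test)


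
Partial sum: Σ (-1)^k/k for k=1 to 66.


S = -1 + 1/2 - 1/3 + 1/4 - 1/5 + 1/6 - 1/7 + 1/8 ± ...
= -0.6856
(Full series converges to -ln(2) ≈ -0.6931)

S_66 = -0.6856


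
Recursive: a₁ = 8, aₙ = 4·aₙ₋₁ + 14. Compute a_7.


Computing step by step:
a_1 = 8
a_2 = 46
a_3 = 198
a_4 = 806
a_5 = 3238
a_6 = 12966
a_7 = 51878


a_7 = 51878


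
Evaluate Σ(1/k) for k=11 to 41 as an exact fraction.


Σₖ₌11^41 1/k = 1/11 + 1/12 + 1/13 + ... + 1/41
= 3908844674285039/2844937529085600
≈ 1.374

Sum = 3908844674285039/2844937529085600 ≈ 1.374


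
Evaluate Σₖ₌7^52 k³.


Σₖ₌7^52 k³ = [52·53/2]² − [6·7/2]²
= 1898884 − 441 = 1898443

Σk³ = 1898443


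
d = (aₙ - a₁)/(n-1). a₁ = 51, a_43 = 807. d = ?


d = (aₙ - a₁)/(n-1)
= (807 - 51)/(43-1)
= 756/42 = 18

d = 18


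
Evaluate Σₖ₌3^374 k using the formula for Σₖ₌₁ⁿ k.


Σₖ₌3^374 k = Σₖ₌₁^374 k − Σₖ₌₁^2 k
= 374·375/2 − 2·3/2
= 70125 − 3 = 70122

Σk = 70122


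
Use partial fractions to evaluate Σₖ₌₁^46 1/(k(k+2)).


1/(k(k+2)) = (1/2)·(1/k - 1/(k+2)) (partial fractions)
Telescoping: Σ = (1/2)·(1 + 1/2 - 1/47 - 1/48) = 3289/4512

Sum = 3289/4512


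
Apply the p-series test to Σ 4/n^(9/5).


p-series test: Σ c/n^p converges if p > 1, diverges if p ≤ 1 (constant c > 0 doesn't affect convergence).
p = 9/5
9/5 > 1 → CONVERGES

Converges (p = 9/5 > 1)


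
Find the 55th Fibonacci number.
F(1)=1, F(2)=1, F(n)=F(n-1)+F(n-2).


Fibonacci sequence: 1, 1, 2, 3, 5, 8, 13, 21, 34, 55, 89, ...
F(55) = 139583862445

F(55) = 139583862445


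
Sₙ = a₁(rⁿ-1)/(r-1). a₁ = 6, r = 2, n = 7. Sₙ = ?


Sₙ = 6×(2^7 - 1)/(2 - 1)
= 6×(128 - 1)/1
= 6×127/1
= 762

S_7 = 762


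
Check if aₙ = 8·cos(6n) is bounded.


For all n, -1 ≤ cos(6n) ≤ 1, so -8 ≤ 8·cos(6n) ≤ 8
Lower bound: -8, Upper bound: 8
The sequence IS bounded

Bounded (-8 ≤ aₙ ≤ 8)


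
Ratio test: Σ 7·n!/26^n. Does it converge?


aₙ = 7·n!/26^n
a_{n+1}/aₙ = (n+1)!/26^(n+1) × 26^n/n!  (constant 7 cancels)
= (n+1)/26
L = lim(n→∞) (n+1)/26 = ∞
L > 1 → series DIVERGES

Diverges (ratio test: L = ∞ > 1)


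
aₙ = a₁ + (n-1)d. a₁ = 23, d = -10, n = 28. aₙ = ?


aₙ = a₁ + (n-1)d
= 23 + (28-1)×-10
= 23 - 270
= -247

a_28 = -247


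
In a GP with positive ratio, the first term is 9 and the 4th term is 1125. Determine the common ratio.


r^(n-1) = aₙ/a₁
r^3 = 1125/9 = 125
r = 125^(1/3)
= 5

r = 5


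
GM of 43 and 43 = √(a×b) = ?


GM = √(43×43) = √1849 = 43

GM = 43


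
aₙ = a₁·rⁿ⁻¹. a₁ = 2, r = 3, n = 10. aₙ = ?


aₙ = a₁·r^(n-1)
= 2×3^9
= 2×19683
= 39366

a_10 = 39366


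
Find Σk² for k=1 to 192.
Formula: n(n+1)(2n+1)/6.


n = 192
n(n+1)(2n+1)/6 = 192×193×385/6
= 14266560/6 = 2377760

Σk² = 2377760


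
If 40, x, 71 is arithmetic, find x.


AM = (40 + 71)/2 = 111/2 = 55.5

AM = 55.5


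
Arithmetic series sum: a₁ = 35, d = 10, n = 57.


aₙ = 35 + (57-1)×10 = 595
Sₙ = n(a₁+aₙ)/2 = 57×(35+595)/2
= 57×630/2 = 17955

S_57 = 17955


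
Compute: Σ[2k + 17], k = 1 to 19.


Σ(2k+17) = 2·Σk + 17·n
= 2·190 + 17·19
= 380 + 323 = 703

Σ = 703


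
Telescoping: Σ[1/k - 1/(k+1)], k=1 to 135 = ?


Telescoping: adjacent terms cancel.
= 1/1 - 1/136
= 1 - 1/136 = 135/136

Sum = 135/136


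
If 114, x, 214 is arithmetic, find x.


AM = (114 + 214)/2 = 328/2 = 164

AM = 164


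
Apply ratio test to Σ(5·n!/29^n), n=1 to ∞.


aₙ = 5·n!/29^n
a_{n+1}/aₙ = (n+1)!/29^(n+1) × 29^n/n!  (constant 5 cancels)
= (n+1)/29
L = lim(n→∞) (n+1)/29 = ∞
L > 1 → series DIVERGES

Diverges (ratio test: L = ∞ > 1)


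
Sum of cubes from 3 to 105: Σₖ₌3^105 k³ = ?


Σₖ₌3^105 k³ = [105·106/2]² − [2·3/2]²
= 30969225 − 9 = 30969216

Σk³ = 30969216


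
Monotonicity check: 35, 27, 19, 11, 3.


Differences: -8, -8, -8, -8
All differences < 0 → strictly DECREASING

Monotonically decreasing


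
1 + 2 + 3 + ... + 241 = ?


n(n+1)/2 = 241×242/2 = 58322/2 = 29161

Σk = 29161


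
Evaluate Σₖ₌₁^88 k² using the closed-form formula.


n = 88
n(n+1)(2n+1)/6 = 88×89×177/6
= 1386264/6 = 231044

Σk² = 231044


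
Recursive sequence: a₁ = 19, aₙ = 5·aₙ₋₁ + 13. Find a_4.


Computing step by step:
a_1 = 19
a_2 = 108
a_3 = 553
a_4 = 2778


a_4 = 2778


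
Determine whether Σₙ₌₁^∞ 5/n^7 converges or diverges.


p-series test: Σ c/n^p converges if p > 1, diverges if p ≤ 1 (constant c > 0 doesn't affect convergence).
p = 7
7 > 1 → CONVERGES

Converges (p = 7 > 1)


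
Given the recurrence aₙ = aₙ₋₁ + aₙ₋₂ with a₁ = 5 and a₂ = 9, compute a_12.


Computing iteratively: 5, 9, 14, 23, 37, 60, 97, 157, 254, 411, 665, 1076
a_12 = 1076

a_12 = 1076


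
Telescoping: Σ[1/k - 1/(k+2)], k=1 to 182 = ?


Telescoping with gap 2: two head and two tail terms survive.
= (1 + 1/2) - (1/183 + 1/184)
= 3/2 - 1/183 - 1/184 = 50141/33672

Sum = 50141/33672


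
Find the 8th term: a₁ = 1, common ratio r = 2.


aₙ = a₁·r^(n-1)
= 1×2^7
= 1×128
= 128

a_8 = 128


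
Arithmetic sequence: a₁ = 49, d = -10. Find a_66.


aₙ = a₁ + (n-1)d
= 49 + (66-1)×-10
= 49 - 650
= -601

a_66 = -601


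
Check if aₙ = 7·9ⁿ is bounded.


aₙ = 7·9ⁿ → as n→∞, aₙ→∞ (since base 9 > 1)
No finite upper bound exists
The sequence is UNBOUNDED

Unbounded (aₙ → ∞ as n → ∞)


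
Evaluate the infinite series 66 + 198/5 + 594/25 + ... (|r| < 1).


S∞ = a₁/(1-r) = 66/(1 - 3/5)
= 66/(2/5)
= 165

S∞ = 165


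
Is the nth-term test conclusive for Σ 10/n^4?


lim(n→∞) 10/n^4 = 0
lim aₙ = 0 → nth-term test is INCONCLUSIVE
(Need other tests; this is actually a convergent p-series with p=4 > 1)

Inconclusive (lim aₙ = 0; need another test)


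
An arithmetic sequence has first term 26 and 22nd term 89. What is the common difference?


d = (aₙ - a₁)/(n-1)
= (89 - 26)/(22-1)
= 63/21 = 3

d = 3


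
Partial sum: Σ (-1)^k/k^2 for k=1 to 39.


S = -1 + 1/4 - 1/9 + 1/16 - 1/25 + 1/36 - 1/49 + 1/64 ± ...
= -0.8228
(Full series converges to -π²/12 ≈ -0.8225)

S_39 = -0.8228


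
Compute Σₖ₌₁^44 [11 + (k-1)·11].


aₙ = 11 + (44-1)×11 = 484
Sₙ = n(a₁+aₙ)/2 = 44×(11+484)/2
= 44×495/2 = 10890

S_44 = 10890


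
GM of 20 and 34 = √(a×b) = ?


GM = √(20×34) = √680 = 26.0768

GM = 26.0768


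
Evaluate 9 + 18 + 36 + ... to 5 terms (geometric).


Sₙ = 9×(2^5 - 1)/(2 - 1)
= 9×(32 - 1)/1
= 9×31/1
= 279

S_5 = 279


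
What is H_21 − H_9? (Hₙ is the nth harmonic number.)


Σₖ₌10^21 1/k = 1/10 + 1/11 + 1/12 + ... + 1/21
= 190049623/232792560
≈ 0.8164

Sum = 190049623/232792560 ≈ 0.8164


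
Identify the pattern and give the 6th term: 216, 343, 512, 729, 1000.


Pattern: perfect cubes: n³
Terms: 216, 343, 512, 729, 1000
Next term = 1331

Next term = 1331


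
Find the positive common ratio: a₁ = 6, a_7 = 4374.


r^(n-1) = aₙ/a₁
r^6 = 4374/6 = 729
r = 729^(1/6)
= ±3; taking r > 0 gives r = 3

r = 3


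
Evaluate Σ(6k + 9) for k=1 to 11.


Σ(6k+9) = 6·Σk + 9·n
= 6·66 + 9·11
= 396 + 99 = 495

Σ = 495


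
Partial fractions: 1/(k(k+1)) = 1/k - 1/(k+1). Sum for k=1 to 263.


1/(k(k+1)) = 1/k - 1/(k+1) (partial fractions)
Telescoping: Σ = 1 - 1/264 = 263/264

Sum = 263/264


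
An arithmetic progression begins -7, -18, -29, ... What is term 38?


aₙ = a₁ + (n-1)d
= -7 + (38-1)×-11
= -7 - 407
= -414

a_38 = -414


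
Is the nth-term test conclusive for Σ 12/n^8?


lim(n→∞) 12/n^8 = 0
lim aₙ = 0 → nth-term test is INCONCLUSIVE
(Need other tests; this is actually a convergent p-series with p=8 > 1)

Inconclusive (lim aₙ = 0; need another test)


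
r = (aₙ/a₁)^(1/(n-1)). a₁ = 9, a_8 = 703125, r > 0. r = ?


r^(n-1) = aₙ/a₁
r^7 = 703125/9 = 78125
r = 78125^(1/7)
= 5

r = 5


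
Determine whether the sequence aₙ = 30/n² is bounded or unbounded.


a₁ = 30, a₂ = 30/4, a₃ = 30/9, ...
0 < aₙ ≤ 30 for all n ≥ 1
The sequence IS bounded

Bounded (0 < aₙ ≤ 30)


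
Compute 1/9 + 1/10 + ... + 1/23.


Σₖ₌9^23 1/k = 1/9 + 1/10 + 1/11 + ... + 1/23
= 604691361/594914320
≈ 1.0164

Sum = 604691361/594914320 ≈ 1.0164


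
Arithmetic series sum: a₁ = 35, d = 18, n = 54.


aₙ = 35 + (54-1)×18 = 989
Sₙ = n(a₁+aₙ)/2 = 54×(35+989)/2
= 54×1024/2 = 27648

S_54 = 27648


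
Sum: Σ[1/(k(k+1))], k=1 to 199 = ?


1/(k(k+1)) = 1/k - 1/(k+1) (partial fractions)
Telescoping: Σ = 1 - 1/200 = 199/200

Sum = 199/200


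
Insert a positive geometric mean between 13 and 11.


GM = √(13×11) = √143 = 11.9583

GM = 11.9583


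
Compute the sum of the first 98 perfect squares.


n = 98
n(n+1)(2n+1)/6 = 98×99×197/6
= 1911294/6 = 318549

Σk² = 318549


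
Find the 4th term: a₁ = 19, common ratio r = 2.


aₙ = a₁·r^(n-1)
= 19×2^3
= 19×8
= 152

a_4 = 152


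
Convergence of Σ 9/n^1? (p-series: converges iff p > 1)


p-series test: Σ c/n^p converges if p > 1, diverges if p ≤ 1 (constant c > 0 doesn't affect convergence).
p = 1
1 ≤ 1 → DIVERGES

Diverges (p = 1 ≤ 1)


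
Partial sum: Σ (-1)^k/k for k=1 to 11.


S = -1 + 1/2 - 1/3 + 1/4 - 1/5 + 1/6 - 1/7 + 1/8 ± ...
= -0.7365
(Full series converges to -ln(2) ≈ -0.6931)

S_11 = -0.7365


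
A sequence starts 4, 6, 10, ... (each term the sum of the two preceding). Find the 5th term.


Computing iteratively: 4, 6, 10, 16, 26
a_5 = 26

a_5 = 26


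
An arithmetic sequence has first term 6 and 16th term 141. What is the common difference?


d = (aₙ - a₁)/(n-1)
= (141 - 6)/(16-1)
= 135/15 = 9

d = 9


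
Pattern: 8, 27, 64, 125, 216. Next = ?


Pattern: perfect cubes: n³
Terms: 8, 27, 64, 125, 216
Next term = 343

Next term = 343


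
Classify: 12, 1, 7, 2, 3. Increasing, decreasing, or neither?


Differences: -11, 6, -5, 1
Difference at position 2 is +6 (> 0) but position 1 is -11 (< 0) — sequence both rises and falls
→ NOT monotonic

Not monotonic


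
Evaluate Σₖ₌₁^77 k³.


n(n+1)/2 = 77×78/2 = 3003
Σk³ = 3003² = 9018009

Σk³ = 9018009


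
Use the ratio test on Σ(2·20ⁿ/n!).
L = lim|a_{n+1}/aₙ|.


aₙ = 2·20^n/n!
a_{n+1}/aₙ = 20^(n+1)/(n+1)! × n!/20^n  (constant 2 cancels)
= 20/(n+1)
L = lim(n→∞) 20/(n+1) = 0
L < 1 → series CONVERGES

Converges (ratio test: L = 0 < 1)


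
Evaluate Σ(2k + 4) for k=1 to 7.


Σ(2k+4) = 2·Σk + 4·n
= 2·28 + 4·7
= 56 + 28 = 84

Σ = 84


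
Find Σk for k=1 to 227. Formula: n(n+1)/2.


n(n+1)/2 = 227×228/2 = 51756/2 = 25878

Σk = 25878


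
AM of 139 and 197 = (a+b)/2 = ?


AM = (139 + 197)/2 = 336/2 = 168

AM = 168


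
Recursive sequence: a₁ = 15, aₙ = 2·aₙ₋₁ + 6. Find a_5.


Computing step by step:
a_1 = 15
a_2 = 36
a_3 = 78
a_4 = 162
a_5 = 330


a_5 = 330


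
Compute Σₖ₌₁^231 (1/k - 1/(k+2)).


Telescoping with gap 2: two head and two tail terms survive.
= (1 + 1/2) - (1/232 + 1/233)
= 3/2 - 1/232 - 1/233 = 80619/54056

Sum = 80619/54056


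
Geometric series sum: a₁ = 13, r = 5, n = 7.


Sₙ = 13×(5^7 - 1)/(5 - 1)
= 13×(78125 - 1)/4
= 13×78124/4
= 253903

S_7 = 253903


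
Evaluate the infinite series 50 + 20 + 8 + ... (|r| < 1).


S∞ = a₁/(1-r) = 50/(1 - 2/5)
= 50/(3/5)
= 250/3

S∞ = 250/3


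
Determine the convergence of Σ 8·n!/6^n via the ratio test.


aₙ = 8·n!/6^n
a_{n+1}/aₙ = (n+1)!/6^(n+1) × 6^n/n!  (constant 8 cancels)
= (n+1)/6
L = lim(n→∞) (n+1)/6 = ∞
L > 1 → series DIVERGES

Diverges (ratio test: L = ∞ > 1)


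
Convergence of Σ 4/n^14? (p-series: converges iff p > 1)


p-series test: Σ c/n^p converges if p > 1, diverges if p ≤ 1 (constant c > 0 doesn't affect convergence).
p = 14
14 > 1 → CONVERGES

Converges (p = 14 > 1)


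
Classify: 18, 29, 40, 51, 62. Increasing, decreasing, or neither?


Differences: 11, 11, 11, 11
All differences > 0 → strictly INCREASING

Monotonically increasing


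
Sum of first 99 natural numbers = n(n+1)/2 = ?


n(n+1)/2 = 99×100/2 = 9900/2 = 4950

Σk = 4950


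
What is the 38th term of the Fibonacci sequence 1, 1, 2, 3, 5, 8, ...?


Fibonacci sequence: 1, 1, 2, 3, 5, 8, 13, 21, 34, 55, 89, ...
F(38) = 39088169

F(38) = 39088169


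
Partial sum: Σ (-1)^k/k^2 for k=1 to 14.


S = -1 + 1/4 - 1/9 + 1/16 - 1/25 + 1/36 - 1/49 + 1/64 ± ...
= -0.8201
(Full series converges to -π²/12 ≈ -0.8225)

S_14 = -0.8201


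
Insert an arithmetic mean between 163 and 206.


AM = (163 + 206)/2 = 369/2 = 184.5

AM = 184.5


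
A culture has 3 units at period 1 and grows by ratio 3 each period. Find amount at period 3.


aₙ = a₁·r^(n-1)
= 3×3^2
= 3×9
= 27

a_3 = 27


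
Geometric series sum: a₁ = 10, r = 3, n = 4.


Sₙ = 10×(3^4 - 1)/(3 - 1)
= 10×(81 - 1)/2
= 10×80/2
= 400

S_4 = 400


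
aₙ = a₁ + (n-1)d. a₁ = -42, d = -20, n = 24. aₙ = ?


aₙ = a₁ + (n-1)d
= -42 + (24-1)×-20
= -42 - 460
= -502

a_24 = -502


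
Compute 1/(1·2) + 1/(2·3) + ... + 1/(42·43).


1/(k(k+1)) = 1/k - 1/(k+1) (partial fractions)
Telescoping: Σ = 1 - 1/43 = 42/43

Sum = 42/43


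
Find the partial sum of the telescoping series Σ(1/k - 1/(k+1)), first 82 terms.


Telescoping: adjacent terms cancel.
= 1/1 - 1/83
= 1 - 1/83 = 82/83

Sum = 82/83


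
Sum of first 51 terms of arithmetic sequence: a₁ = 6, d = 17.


aₙ = 6 + (51-1)×17 = 856
Sₙ = n(a₁+aₙ)/2 = 51×(6+856)/2
= 51×862/2 = 21981

S_51 = 21981
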